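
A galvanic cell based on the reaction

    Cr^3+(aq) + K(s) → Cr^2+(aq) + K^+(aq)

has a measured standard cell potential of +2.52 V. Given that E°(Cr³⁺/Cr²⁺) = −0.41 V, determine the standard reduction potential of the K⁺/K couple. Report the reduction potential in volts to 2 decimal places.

−2.93 V

In the reaction as written the Cr³⁺/Cr²⁺ couple is reduced (cathode) and K⁺/K is oxidized (anode), so E°cell = E°(Cr³⁺/Cr²⁺) − E°(K⁺/K).
E°(K⁺/K) = E°(cathode) − E°cell = −0.41 − (+2.52) = −2.93 V.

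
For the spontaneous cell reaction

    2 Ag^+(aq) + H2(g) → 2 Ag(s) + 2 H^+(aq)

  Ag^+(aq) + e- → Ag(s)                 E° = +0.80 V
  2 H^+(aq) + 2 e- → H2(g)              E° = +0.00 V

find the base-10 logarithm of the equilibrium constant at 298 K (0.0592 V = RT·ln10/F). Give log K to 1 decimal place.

The Ag⁺/Ag couple is reduced (cathode); E°cell = +0.80 − (+0.00) = +0.80 V with n = 2.
At equilibrium E = 0, so log K = nE°cell / 0.0592 = (2)(+0.80) / 0.0592 = 27.0.

log K = 27.0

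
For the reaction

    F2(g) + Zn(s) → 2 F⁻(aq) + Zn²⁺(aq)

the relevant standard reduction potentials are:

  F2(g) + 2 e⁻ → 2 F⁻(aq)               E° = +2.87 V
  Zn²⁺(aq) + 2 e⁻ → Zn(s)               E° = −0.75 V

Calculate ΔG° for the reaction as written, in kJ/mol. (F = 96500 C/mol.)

In the reaction as written F2(g) is reduced, so the F₂/F⁻ couple is the cathode and Zn²⁺/Zn is the anode.
E°cell = +2.87 − (−0.75) = +3.62 V; balancing electrons gives n = 2.
ΔG° = −nFE°cell = −(2)(96500)(+3.62) J/mol = −699 kJ/mol.

−699 kJ/mol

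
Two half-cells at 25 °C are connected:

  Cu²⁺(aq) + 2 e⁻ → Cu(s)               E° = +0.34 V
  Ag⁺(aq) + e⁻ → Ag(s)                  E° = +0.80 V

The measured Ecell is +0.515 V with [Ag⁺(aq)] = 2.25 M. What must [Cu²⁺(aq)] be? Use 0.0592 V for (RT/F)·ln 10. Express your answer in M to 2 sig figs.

The Ag⁺/Ag couple has the larger reduction potential, so it is the cathode: E°cell = +0.80 − (+0.34) = +0.46 V and n = 2.
From the Nernst equation, log Q = n(E° − E)/0.0592 = 2·(+0.46 − (+0.515))/0.0592 = −1.858.
The balanced reaction is 2 Ag⁺(aq) + Cu(s) → 2 Ag(s) + Cu²⁺(aq), so Q = [Cu²⁺(aq)] / [Ag⁺(aq)]^2.
Solving for the unknown gives log [Cu²⁺(aq)] = −1.154, so [Cu²⁺(aq)] ≈ 0.070 M.

0.070 M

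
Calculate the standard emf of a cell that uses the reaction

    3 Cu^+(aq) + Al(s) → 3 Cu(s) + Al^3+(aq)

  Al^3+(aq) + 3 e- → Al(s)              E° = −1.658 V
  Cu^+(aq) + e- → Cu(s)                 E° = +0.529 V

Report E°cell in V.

Cu^+(aq) gains electrons, so the Cu⁺/Cu couple is the cathode; the Al³⁺/Al couple is the anode.
E°cell = E°(cathode) − E°(anode) = +0.529 − (−1.658) = +2.187 V.
The positive value indicates the reaction is spontaneous as written.

+2.187 V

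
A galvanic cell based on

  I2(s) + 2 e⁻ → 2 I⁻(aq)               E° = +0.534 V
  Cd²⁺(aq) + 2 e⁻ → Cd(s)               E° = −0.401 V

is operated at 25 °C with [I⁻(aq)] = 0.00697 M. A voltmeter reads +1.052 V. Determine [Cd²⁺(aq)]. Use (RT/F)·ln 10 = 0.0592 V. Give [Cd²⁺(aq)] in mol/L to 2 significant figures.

I₂/I⁻ is the cathode (higher E°); E°cell = +0.534 − (−0.401) = +0.935 V with n = 2.
Rearranging E = E° − (0.0592/n)·log Q gives log Q = 2(+0.935 − (+1.052))/0.0592 = −3.953.
For I2(s) + Cd(s) → 2 I⁻(aq) + Cd²⁺(aq), the reaction quotient is Q = [I⁻(aq)]^2·[Cd²⁺(aq)].
Substituting the known concentrations and solving, log [Cd²⁺(aq)] = 0.361 and [Cd²⁺(aq)] = 2.3 M.

2.3 M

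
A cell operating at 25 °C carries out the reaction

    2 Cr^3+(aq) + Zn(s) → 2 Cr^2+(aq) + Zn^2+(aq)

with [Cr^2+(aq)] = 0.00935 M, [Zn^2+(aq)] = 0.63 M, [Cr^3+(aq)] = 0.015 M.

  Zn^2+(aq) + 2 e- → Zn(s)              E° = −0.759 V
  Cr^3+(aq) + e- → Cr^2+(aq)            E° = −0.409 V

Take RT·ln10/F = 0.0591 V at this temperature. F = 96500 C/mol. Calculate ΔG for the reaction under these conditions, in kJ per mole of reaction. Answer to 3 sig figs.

E°cell = −0.409 − (−0.759) = +0.350 V; the balanced reaction transfers n = 2 electrons.
Here Q = ([Cr^2+(aq)]^2·[Zn^2+(aq)]) / [Cr^3+(aq)]^2 = 0.245 (log Q = −0.611), giving E = +0.350 − (0.0591/2)·(−0.611) = +0.3681 V.
Finally ΔG = −nFE = −(2)(96500 C/mol)(+0.3681 V) = −71.0 kJ/mol.

−71.0 kJ/mol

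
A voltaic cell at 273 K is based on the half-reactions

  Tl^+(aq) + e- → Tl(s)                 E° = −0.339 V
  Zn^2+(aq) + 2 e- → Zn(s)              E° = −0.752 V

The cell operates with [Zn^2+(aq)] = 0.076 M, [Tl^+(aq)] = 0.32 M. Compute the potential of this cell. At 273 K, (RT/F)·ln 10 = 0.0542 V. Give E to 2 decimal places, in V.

+0.42 V

Tl⁺/Tl is reduced (cathode, E° = −0.339 V) and Zn²⁺/Zn is oxidized (anode).
The standard potential is −0.339 − (−0.752) = +0.413 V and the balanced reaction transfers n = 2 electrons.
Balancing gives 2 Tl^+(aq) + Zn(s) → 2 Tl(s) + Zn^2+(aq); hence Q = [Zn^2+(aq)] / [Tl^+(aq)]^2 = 0.742 (log Q = −0.129).
By the Nernst equation, E = +0.413 − (0.0542/2)·(−0.129) = +0.42 V.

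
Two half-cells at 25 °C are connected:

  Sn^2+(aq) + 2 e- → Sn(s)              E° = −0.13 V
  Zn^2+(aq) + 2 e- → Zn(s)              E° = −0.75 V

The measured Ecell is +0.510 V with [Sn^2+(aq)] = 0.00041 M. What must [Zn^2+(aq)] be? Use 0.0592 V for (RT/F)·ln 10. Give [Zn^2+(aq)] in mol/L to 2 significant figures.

With Sn²⁺/Sn at the cathode and Zn²⁺/Zn at the anode, E°cell = −0.13 − (−0.75) = +0.62 V (n = 2).
Since E = E° − (0.0592/n)·log Q, log Q = n(E° − E)/0.0592 = 3.716.
For Sn^2+(aq) + Zn(s) → Sn(s) + Zn^2+(aq), the reaction quotient is Q = [Zn^2+(aq)] / [Sn^2+(aq)].
Solving for the unknown gives log [Zn^2+(aq)] = 0.329, so [Zn^2+(aq)] ≈ 2.1 M.

2.1 M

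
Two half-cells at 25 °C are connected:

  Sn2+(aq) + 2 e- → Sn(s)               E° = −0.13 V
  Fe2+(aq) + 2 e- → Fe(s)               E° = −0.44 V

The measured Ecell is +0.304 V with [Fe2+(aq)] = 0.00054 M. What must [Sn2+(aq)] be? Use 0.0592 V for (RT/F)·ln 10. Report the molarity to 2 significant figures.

0.00034 M

Sn²⁺/Sn is the cathode (higher E°); E°cell = −0.13 − (−0.44) = +0.31 V with n = 2.
Since E = E° − (0.0592/n)·log Q, log Q = n(E° − E)/0.0592 = 0.203.
The balanced reaction is Sn2+(aq) + Fe(s) → Sn(s) + Fe2+(aq), so Q = [Fe2+(aq)] / [Sn2+(aq)].
Solving for the unknown gives log [Sn2+(aq)] = −3.471, so [Sn2+(aq)] ≈ 0.00034 M.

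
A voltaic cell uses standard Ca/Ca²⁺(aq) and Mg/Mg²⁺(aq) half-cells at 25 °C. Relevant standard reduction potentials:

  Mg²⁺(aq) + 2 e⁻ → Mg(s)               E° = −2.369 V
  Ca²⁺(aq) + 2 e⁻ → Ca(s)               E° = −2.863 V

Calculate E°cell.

The Mg²⁺/Mg couple has the higher E°, so Mg ion is reduced (cathode) and Ca is oxidized (anode).
E°cell = E°(cathode) − E°(anode) = −2.369 − (−2.863) = +0.494 V.

+0.494 V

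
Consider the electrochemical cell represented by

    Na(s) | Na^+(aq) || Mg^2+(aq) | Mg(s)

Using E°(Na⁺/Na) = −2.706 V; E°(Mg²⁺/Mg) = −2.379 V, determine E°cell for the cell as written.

+0.327 V

By convention the left-hand electrode in cell notation is the anode (oxidation) and the right-hand electrode is the cathode (reduction).
E°cell = E°(right) − E°(left) = −2.379 − (−2.706) = +0.327 V.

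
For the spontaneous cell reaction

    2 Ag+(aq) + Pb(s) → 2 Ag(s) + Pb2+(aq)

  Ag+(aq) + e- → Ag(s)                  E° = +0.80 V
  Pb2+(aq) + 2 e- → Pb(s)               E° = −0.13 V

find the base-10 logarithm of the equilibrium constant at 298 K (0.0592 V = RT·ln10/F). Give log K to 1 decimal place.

log K = 31.4

The Ag⁺/Ag couple is reduced (cathode); E°cell = +0.80 − (−0.13) = +0.93 V with n = 2.
At equilibrium E = 0, so log K = nE°cell / 0.0592 = (2)(+0.93) / 0.0592 = 31.4.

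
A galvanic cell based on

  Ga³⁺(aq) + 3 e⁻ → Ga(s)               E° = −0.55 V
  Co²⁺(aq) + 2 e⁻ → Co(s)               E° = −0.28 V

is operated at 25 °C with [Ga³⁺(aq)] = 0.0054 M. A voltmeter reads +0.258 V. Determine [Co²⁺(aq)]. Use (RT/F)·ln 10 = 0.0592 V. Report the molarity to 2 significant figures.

Co²⁺/Co is the cathode (higher E°); E°cell = −0.28 − (−0.55) = +0.27 V with n = 6.
Rearranging E = E° − (0.0592/n)·log Q gives log Q = 6(+0.27 − (+0.258))/0.0592 = 1.216.
For 3 Co²⁺(aq) + 2 Ga(s) → 3 Co(s) + 2 Ga³⁺(aq), the reaction quotient is Q = [Ga³⁺(aq)]^2 / [Co²⁺(aq)]^3.
Substituting the known concentrations and solving, log [Co²⁺(aq)] = −1.917 and [Co²⁺(aq)] = 0.012 M.

0.012 M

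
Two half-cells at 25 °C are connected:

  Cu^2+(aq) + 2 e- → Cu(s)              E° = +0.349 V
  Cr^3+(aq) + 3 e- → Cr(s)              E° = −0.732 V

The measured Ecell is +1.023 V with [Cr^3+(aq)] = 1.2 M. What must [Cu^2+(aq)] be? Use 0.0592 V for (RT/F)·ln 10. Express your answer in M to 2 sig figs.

0.012 M

Cu²⁺/Cu is the cathode (higher E°); E°cell = +0.349 − (−0.732) = +1.081 V with n = 6.
From the Nernst equation, log Q = n(E° − E)/0.0592 = 6·(+1.081 − (+1.023))/0.0592 = 5.878.
Balancing electrons gives 3 Cu^2+(aq) + 2 Cr(s) → 3 Cu(s) + 2 Cr^3+(aq); thus Q = [Cr^3+(aq)]^2 / [Cu^2+(aq)]^3.
Substituting the known concentrations and solving, log [Cu^2+(aq)] = −1.907 and [Cu^2+(aq)] = 0.012 M.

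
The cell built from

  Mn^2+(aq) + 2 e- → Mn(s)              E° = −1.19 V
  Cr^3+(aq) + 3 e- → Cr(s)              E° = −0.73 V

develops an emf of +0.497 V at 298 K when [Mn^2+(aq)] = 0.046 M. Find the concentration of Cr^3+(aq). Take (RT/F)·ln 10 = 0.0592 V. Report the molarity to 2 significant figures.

The Cr³⁺/Cr couple has the larger reduction potential, so it is the cathode: E°cell = −0.73 − (−1.19) = +0.46 V and n = 6.
Rearranging E = E° − (0.0592/n)·log Q gives log Q = 6(+0.46 − (+0.497))/0.0592 = −3.750.
The balanced reaction is 2 Cr^3+(aq) + 3 Mn(s) → 2 Cr(s) + 3 Mn^2+(aq), so Q = [Mn^2+(aq)]^3 / [Cr^3+(aq)]^2.
Isolating [Cr^3+(aq)] in Q = 10^{−3.750} yields log [Cr^3+(aq)] = −0.131, i.e. 0.74 M.

0.74 M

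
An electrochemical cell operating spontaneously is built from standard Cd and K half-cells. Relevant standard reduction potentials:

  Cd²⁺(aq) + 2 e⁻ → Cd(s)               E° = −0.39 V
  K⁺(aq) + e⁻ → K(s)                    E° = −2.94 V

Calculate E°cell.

+2.55 V

The Cd²⁺/Cd couple has the higher E°, so Cd ion is reduced (cathode) and K is oxidized (anode).
E°cell = E°(cathode) − E°(anode) = −0.39 − (−2.94) = +2.55 V.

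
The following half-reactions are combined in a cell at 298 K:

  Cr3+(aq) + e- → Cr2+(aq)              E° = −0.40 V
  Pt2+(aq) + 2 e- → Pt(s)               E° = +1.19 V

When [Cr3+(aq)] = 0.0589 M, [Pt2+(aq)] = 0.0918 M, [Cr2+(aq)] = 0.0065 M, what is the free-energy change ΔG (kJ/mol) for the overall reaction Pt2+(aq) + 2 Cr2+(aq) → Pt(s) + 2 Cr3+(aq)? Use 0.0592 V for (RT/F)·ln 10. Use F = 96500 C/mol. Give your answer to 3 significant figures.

−290 kJ/mol

The standard cell potential is +1.19 − (−0.40) = +1.59 V, with n = 2 electrons in the balanced equation.
Q = [Cr3+(aq)]^2 / ([Pt2+(aq)]·[Cr2+(aq)]^2) = 894, so log Q = 2.952 and E = +1.59 − (0.0592/2)(2.952) = +1.5026 V.
Finally ΔG = −nFE = −(2)(96500 C/mol)(+1.5026 V) = −290 kJ/mol.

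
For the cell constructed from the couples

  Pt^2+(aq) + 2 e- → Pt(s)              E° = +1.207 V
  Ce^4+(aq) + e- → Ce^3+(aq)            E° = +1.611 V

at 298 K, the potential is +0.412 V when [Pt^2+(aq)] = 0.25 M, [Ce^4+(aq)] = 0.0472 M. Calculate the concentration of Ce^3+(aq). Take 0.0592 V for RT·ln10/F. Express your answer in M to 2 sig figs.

0.069 M

Ce⁴⁺/Ce³⁺ is the cathode (higher E°); E°cell = +1.611 − (+1.207) = +0.404 V with n = 2.
Since E = E° − (0.0592/n)·log Q, log Q = n(E° − E)/0.0592 = −0.270.
For 2 Ce^4+(aq) + Pt(s) → 2 Ce^3+(aq) + Pt^2+(aq), the reaction quotient is Q = ([Ce^3+(aq)]^2·[Pt^2+(aq)]) / [Ce^4+(aq)]^2.
Substituting the known concentrations and solving, log [Ce^3+(aq)] = −1.160 and [Ce^3+(aq)] = 0.069 M.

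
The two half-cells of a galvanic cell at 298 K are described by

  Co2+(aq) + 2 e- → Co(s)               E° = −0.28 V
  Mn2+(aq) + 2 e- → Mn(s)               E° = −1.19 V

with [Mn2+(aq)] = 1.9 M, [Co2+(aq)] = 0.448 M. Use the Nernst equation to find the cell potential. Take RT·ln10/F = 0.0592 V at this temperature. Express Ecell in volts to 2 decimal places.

The Co²⁺/Co couple has the more positive E°, so it is the cathode; Mn²⁺/Mn is the anode.
The standard potential is −0.28 − (−1.19) = +0.91 V and the balanced reaction transfers n = 2 electrons.
The balanced reaction is Co2+(aq) + Mn(s) → Co(s) + Mn2+(aq), so Q = [Mn2+(aq)] / [Co2+(aq)] = 4.24 and log Q = 0.627.
Applying E = E° − (RT ln10/nF)·log Q gives +0.91 − (0.0592/2)(0.627) = +0.89 V.

+0.89 V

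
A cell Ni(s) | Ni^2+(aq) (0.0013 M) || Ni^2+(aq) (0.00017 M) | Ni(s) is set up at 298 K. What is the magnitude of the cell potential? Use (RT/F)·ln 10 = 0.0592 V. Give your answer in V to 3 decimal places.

For a concentration cell E°cell = 0, since both electrodes use the same couple.
The compartment with the higher Ni^2+(aq) concentration (0.0013 M) acts as the cathode; ions are reduced there and produced at the dilute (0.00017 M) anode.
With n = 2, Ecell = −(0.0592/2)·log([dilute]/[conc]) = −(0.0592/2)·log(0.00017/0.0013) = +0.026 V.

0.026 V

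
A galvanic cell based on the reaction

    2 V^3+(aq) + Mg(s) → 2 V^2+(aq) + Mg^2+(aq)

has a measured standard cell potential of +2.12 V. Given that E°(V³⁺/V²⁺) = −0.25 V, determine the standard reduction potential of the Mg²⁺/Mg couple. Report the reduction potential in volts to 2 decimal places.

−2.37 V

In the reaction as written the V³⁺/V²⁺ couple is reduced (cathode) and Mg²⁺/Mg is oxidized (anode), so E°cell = E°(V³⁺/V²⁺) − E°(Mg²⁺/Mg).
E°(Mg²⁺/Mg) = E°(cathode) − E°cell = −0.25 − (+2.12) = −2.37 V.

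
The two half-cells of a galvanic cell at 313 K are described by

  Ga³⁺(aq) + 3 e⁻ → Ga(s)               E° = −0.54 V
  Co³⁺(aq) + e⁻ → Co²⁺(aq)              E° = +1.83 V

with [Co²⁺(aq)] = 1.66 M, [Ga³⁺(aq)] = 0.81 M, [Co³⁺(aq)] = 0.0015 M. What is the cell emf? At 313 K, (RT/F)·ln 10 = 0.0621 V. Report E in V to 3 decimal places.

+2.183 V

Since E°(Co³⁺/Co²⁺) > E°(Ga³⁺/Ga), Co³⁺/Co²⁺ serves as the cathode.
E°cell = E°cat − E°an = +1.83 − (−0.54) = +2.37 V; n = 3.
The balanced reaction is 3 Co³⁺(aq) + Ga(s) → 3 Co²⁺(aq) + Ga³⁺(aq), so Q = ([Co²⁺(aq)]^3·[Ga³⁺(aq)]) / [Co³⁺(aq)]^3 = 1.1×10^9 and log Q = 9.041.
By the Nernst equation, E = +2.37 − (0.0621/3)·(9.041) = +2.183 V.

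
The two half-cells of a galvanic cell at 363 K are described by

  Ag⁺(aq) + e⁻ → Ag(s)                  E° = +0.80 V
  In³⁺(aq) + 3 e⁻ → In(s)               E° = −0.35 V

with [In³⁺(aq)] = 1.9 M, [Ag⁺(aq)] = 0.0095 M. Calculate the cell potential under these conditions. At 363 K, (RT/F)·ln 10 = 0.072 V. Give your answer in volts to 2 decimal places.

+1.00 V

Ag⁺/Ag is reduced (cathode, E° = +0.80 V) and In³⁺/In is oxidized (anode).
E°cell = E°cat − E°an = +0.80 − (−0.35) = +1.15 V; n = 3.
Balancing gives 3 Ag⁺(aq) + In(s) → 3 Ag(s) + In³⁺(aq); hence Q = [In³⁺(aq)] / [Ag⁺(aq)]^3 = 2.22×10^6 (log Q = 6.346).
By the Nernst equation, E = +1.15 − (0.072/3)·(6.346) = +1.00 V.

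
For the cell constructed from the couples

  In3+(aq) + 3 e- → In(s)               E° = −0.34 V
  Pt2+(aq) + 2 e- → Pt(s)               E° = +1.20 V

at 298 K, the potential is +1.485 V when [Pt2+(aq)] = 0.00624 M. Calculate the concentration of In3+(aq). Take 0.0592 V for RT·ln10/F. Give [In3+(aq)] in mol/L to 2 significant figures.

0.30 M

Pt²⁺/Pt is the cathode (higher E°); E°cell = +1.20 − (−0.34) = +1.54 V with n = 6.
From the Nernst equation, log Q = n(E° − E)/0.0592 = 6·(+1.54 − (+1.485))/0.0592 = 5.574.
The balanced reaction is 3 Pt2+(aq) + 2 In(s) → 3 Pt(s) + 2 In3+(aq), so Q = [In3+(aq)]^2 / [Pt2+(aq)]^3.
Solving for the unknown gives log [In3+(aq)] = −0.520, so [In3+(aq)] ≈ 0.30 M.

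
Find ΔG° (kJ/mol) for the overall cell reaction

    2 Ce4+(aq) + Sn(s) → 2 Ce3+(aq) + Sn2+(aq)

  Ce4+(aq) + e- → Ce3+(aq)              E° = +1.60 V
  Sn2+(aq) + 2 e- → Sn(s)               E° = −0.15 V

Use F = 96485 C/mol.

In the reaction as written Ce4+(aq) is reduced, so the Ce⁴⁺/Ce³⁺ couple is the cathode and Sn²⁺/Sn is the anode.
E°cell = +1.60 − (−0.15) = +1.75 V; balancing electrons gives n = 2.
ΔG° = −nFE°cell = −(2)(96485)(+1.75) J/mol = −338 kJ/mol.

−338 kJ/mol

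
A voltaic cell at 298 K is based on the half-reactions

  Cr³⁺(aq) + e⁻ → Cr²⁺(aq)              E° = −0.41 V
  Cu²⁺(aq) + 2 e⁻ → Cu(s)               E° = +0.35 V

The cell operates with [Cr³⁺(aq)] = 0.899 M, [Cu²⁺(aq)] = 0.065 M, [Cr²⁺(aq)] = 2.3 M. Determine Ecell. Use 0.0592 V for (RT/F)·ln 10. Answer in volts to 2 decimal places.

+0.75 V

Cu²⁺/Cu is reduced (cathode, E° = +0.35 V) and Cr³⁺/Cr²⁺ is oxidized (anode).
The standard potential is +0.35 − (−0.41) = +0.76 V and the balanced reaction transfers n = 2 electrons.
For the overall reaction Cu²⁺(aq) + 2 Cr²⁺(aq) → Cu(s) + 2 Cr³⁺(aq), Q = [Cr³⁺(aq)]^2 / ([Cu²⁺(aq)]·[Cr²⁺(aq)]^2) = 2.35, giving log Q = 0.371.
Applying E = E° − (RT ln10/nF)·log Q gives +0.76 − (0.0592/2)(0.371) = +0.75 V.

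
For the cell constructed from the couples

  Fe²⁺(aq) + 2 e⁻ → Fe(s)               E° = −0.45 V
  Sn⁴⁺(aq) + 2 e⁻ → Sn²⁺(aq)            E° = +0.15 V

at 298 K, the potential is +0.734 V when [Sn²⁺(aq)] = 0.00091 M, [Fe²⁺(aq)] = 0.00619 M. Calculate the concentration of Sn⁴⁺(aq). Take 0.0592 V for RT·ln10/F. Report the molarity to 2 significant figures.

0.19 M

The Sn⁴⁺/Sn²⁺ couple has the larger reduction potential, so it is the cathode: E°cell = +0.15 − (−0.45) = +0.60 V and n = 2.
From the Nernst equation, log Q = n(E° − E)/0.0592 = 2·(+0.60 − (+0.734))/0.0592 = −4.527.
The balanced reaction is Sn⁴⁺(aq) + Fe(s) → Sn²⁺(aq) + Fe²⁺(aq), so Q = ([Sn²⁺(aq)]·[Fe²⁺(aq)]) / [Sn⁴⁺(aq)].
Isolating [Sn⁴⁺(aq)] in Q = 10^{−4.527} yields log [Sn⁴⁺(aq)] = −0.722, i.e. 0.19 M.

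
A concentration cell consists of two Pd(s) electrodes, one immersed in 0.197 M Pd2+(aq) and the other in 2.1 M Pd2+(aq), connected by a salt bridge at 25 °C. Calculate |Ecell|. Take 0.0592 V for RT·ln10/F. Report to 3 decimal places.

For a concentration cell E°cell = 0, since both electrodes use the same couple.
The compartment with the higher Pd2+(aq) concentration (2.1 M) acts as the cathode; ions are reduced there and produced at the dilute (0.197 M) anode.
With n = 2, Ecell = −(0.0592/2)·log([dilute]/[conc]) = −(0.0592/2)·log(0.197/2.1) = +0.030 V.

0.030 V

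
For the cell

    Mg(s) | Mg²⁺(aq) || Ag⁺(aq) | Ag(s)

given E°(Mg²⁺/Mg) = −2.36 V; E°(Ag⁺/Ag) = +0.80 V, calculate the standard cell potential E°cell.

By convention the left-hand electrode in cell notation is the anode (oxidation) and the right-hand electrode is the cathode (reduction).
E°cell = E°(right) − E°(left) = +0.80 − (−2.36) = +3.16 V.

+3.16 V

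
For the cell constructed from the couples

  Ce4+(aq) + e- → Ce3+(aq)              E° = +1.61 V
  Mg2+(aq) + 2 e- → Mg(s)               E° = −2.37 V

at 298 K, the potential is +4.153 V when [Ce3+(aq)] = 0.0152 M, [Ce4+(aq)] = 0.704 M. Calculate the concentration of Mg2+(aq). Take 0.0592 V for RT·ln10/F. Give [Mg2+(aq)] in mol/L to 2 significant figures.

0.0031 M

Ce⁴⁺/Ce³⁺ is the cathode (higher E°); E°cell = +1.61 − (−2.37) = +3.98 V with n = 2.
From the Nernst equation, log Q = n(E° − E)/0.0592 = 2·(+3.98 − (+4.153))/0.0592 = −5.845.
The balanced reaction is 2 Ce4+(aq) + Mg(s) → 2 Ce3+(aq) + Mg2+(aq), so Q = ([Ce3+(aq)]^2·[Mg2+(aq)]) / [Ce4+(aq)]^2.
Substituting the known concentrations and solving, log [Mg2+(aq)] = −2.514 and [Mg2+(aq)] = 0.0031 M.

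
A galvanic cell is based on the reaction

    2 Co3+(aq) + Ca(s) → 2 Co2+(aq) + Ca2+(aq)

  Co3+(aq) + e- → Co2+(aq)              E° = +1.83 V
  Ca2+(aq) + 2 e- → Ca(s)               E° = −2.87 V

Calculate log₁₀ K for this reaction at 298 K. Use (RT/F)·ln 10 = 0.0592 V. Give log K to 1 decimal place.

log K = 158.8

The Co³⁺/Co²⁺ couple is reduced (cathode); E°cell = +1.83 − (−2.87) = +4.70 V with n = 2.
At equilibrium E = 0, so log K = nE°cell / 0.0592 = (2)(+4.70) / 0.0592 = 158.8.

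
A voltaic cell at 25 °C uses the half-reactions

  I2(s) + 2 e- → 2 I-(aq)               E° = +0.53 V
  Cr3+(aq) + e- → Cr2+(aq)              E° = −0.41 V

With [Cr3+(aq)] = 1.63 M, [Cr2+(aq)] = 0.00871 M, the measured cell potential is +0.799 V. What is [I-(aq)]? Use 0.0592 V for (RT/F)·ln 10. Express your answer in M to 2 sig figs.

1.3 M

With I₂/I⁻ at the cathode and Cr³⁺/Cr²⁺ at the anode, E°cell = +0.53 − (−0.41) = +0.94 V (n = 2).
Since E = E° − (0.0592/n)·log Q, log Q = n(E° − E)/0.0592 = 4.764.
Balancing electrons gives I2(s) + 2 Cr2+(aq) → 2 I-(aq) + 2 Cr3+(aq); thus Q = ([I-(aq)]^2·[Cr3+(aq)]^2) / [Cr2+(aq)]^2.
Solving for the unknown gives log [I-(aq)] = 0.110, so [I-(aq)] ≈ 1.3 M.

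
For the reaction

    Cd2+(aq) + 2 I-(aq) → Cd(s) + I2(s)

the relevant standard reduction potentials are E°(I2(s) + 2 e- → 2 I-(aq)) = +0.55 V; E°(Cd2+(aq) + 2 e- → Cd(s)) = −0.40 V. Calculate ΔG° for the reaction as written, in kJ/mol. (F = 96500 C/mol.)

In the reaction as written Cd2+(aq) is reduced, so the Cd²⁺/Cd couple is the cathode and I₂/I⁻ is the anode.
E°cell = −0.40 − (+0.55) = −0.95 V; balancing electrons gives n = 2.
ΔG° = −nFE°cell = −(2)(96500)(−0.95) J/mol = +183 kJ/mol.

+183 kJ/mol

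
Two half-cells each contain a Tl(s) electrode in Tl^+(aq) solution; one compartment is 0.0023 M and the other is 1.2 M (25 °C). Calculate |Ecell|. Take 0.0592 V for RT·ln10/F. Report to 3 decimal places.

For a concentration cell E°cell = 0, since both electrodes use the same couple.
The compartment with the higher Tl^+(aq) concentration (1.2 M) acts as the cathode; ions are reduced there and produced at the dilute (0.0023 M) anode.
With n = 1, Ecell = −(0.0592/1)·log([dilute]/[conc]) = −(0.0592/1)·log(0.0023/1.2) = +0.161 V.

0.161 V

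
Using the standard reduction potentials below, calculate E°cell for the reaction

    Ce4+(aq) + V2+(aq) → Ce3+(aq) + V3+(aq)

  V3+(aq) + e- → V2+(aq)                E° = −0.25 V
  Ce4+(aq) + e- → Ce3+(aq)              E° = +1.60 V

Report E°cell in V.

+1.85 V

Ce4+(aq) gains electrons, so the Ce⁴⁺/Ce³⁺ couple is the cathode; the V³⁺/V²⁺ couple is the anode.
E°cell = E°(cathode) − E°(anode) = +1.60 − (−0.25) = +1.85 V.
The positive value indicates the reaction is spontaneous as written.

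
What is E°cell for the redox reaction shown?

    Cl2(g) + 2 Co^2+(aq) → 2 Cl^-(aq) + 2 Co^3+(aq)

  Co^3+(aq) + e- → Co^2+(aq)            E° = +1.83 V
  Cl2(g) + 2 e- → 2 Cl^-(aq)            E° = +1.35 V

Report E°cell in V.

−0.48 V

Cl2(g) gains electrons, so the Cl₂/Cl⁻ couple is the cathode; the Co³⁺/Co²⁺ couple is the anode.
E°cell = E°(cathode) − E°(anode) = +1.35 − (+1.83) = −0.48 V.
The negative E°cell means the reaction is non-spontaneous in the direction written.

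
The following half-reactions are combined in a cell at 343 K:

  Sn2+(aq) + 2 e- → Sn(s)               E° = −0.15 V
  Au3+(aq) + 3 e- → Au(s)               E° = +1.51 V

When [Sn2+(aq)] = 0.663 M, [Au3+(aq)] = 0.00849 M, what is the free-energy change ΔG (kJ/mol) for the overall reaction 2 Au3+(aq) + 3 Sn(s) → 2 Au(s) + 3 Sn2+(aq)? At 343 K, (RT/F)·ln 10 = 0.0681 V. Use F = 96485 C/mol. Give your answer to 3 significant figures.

−937 kJ/mol

With Au³⁺/Au reduced at the cathode, E°cell = +1.51 − (−0.15) = +1.66 V and n = 6.
The reaction quotient is [Sn2+(aq)]^3 / [Au3+(aq)]^2 = 4.04×10^3; by Nernst, E = +1.66 − (0.0681/6)(3.607) = +1.6191 V.
ΔG = −nFE = −(6)(96485)(+1.6191) J/mol = −937 kJ/mol.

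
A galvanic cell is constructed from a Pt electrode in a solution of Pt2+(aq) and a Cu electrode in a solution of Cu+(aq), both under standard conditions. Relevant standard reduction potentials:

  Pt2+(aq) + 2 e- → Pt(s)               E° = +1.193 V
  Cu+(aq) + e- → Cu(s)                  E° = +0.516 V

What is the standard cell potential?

The Pt²⁺/Pt couple has the higher E°, so Pt ion is reduced (cathode) and Cu is oxidized (anode).
E°cell = E°(cathode) − E°(anode) = +1.193 − (+0.516) = +0.677 V.

+0.677 V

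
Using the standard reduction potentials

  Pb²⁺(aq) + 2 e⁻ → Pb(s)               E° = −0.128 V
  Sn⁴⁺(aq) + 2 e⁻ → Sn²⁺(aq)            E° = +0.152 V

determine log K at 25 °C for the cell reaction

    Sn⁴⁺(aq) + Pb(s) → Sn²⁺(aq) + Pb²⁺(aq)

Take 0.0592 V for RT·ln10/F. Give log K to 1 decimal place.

log K = 9.5

The Sn⁴⁺/Sn²⁺ couple is reduced (cathode); E°cell = +0.152 − (−0.128) = +0.280 V with n = 2.
At equilibrium E = 0, so log K = nE°cell / 0.0592 = (2)(+0.280) / 0.0592 = 9.5.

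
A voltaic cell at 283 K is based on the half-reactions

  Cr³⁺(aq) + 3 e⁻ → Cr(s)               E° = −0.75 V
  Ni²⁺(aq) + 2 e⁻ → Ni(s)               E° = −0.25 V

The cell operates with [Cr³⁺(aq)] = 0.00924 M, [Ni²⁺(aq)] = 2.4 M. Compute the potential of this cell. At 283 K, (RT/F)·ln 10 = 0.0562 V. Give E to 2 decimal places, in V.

+0.55 V

Since E°(Ni²⁺/Ni) > E°(Cr³⁺/Cr), Ni²⁺/Ni serves as the cathode.
The standard potential is −0.25 − (−0.75) = +0.50 V and the balanced reaction transfers n = 6 electrons.
Balancing gives 3 Ni²⁺(aq) + 2 Cr(s) → 3 Ni(s) + 2 Cr³⁺(aq); hence Q = [Cr³⁺(aq)]^2 / [Ni²⁺(aq)]^3 = 6.18×10^−6 (log Q = −5.209).
Applying E = E° − (RT ln10/nF)·log Q gives +0.50 − (0.0562/6)(−5.209) = +0.55 V.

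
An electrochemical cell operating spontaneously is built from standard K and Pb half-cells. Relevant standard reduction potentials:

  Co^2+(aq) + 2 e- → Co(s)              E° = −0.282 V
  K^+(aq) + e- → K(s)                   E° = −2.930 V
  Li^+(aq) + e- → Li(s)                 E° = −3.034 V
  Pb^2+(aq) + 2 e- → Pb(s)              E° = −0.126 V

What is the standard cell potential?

Of the two couples in this cell, the one with the more positive reduction potential is reduced at the cathode: here that is Pb²⁺/Pb (−0.126 V); K⁺/K (−2.930 V) is the anode.
E°cell = E°(cathode) − E°(anode) = −0.126 − (−2.930) = +2.804 V.

+2.804 V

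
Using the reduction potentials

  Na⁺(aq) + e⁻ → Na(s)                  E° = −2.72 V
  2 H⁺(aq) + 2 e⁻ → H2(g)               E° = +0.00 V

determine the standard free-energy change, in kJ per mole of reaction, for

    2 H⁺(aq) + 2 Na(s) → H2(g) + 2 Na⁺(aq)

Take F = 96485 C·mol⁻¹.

In the reaction as written H⁺(aq) is reduced, so the 2H⁺/H₂ couple is the cathode and Na⁺/Na is the anode.
E°cell = +0.00 − (−2.72) = +2.72 V; balancing electrons gives n = 2.
ΔG° = −nFE°cell = −(2)(96485)(+2.72) J/mol = −525 kJ/mol.

−525 kJ/mol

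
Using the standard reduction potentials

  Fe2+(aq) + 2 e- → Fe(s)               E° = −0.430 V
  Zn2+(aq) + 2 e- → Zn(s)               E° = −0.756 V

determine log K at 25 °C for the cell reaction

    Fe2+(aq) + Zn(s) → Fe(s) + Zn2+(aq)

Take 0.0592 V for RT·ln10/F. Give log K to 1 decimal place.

The Fe²⁺/Fe couple is reduced (cathode); E°cell = −0.430 − (−0.756) = +0.326 V with n = 2.
At equilibrium E = 0, so log K = nE°cell / 0.0592 = (2)(+0.326) / 0.0592 = 11.0.

log K = 11.0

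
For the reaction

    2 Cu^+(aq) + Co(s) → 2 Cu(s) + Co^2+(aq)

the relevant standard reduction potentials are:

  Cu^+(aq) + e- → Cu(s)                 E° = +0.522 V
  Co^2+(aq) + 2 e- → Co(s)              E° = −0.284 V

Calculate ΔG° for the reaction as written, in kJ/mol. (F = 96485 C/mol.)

−156 kJ/mol

In the reaction as written Cu^+(aq) is reduced, so the Cu⁺/Cu couple is the cathode and Co²⁺/Co is the anode.
E°cell = +0.522 − (−0.284) = +0.806 V; balancing electrons gives n = 2.
ΔG° = −nFE°cell = −(2)(96485)(+0.806) J/mol = −156 kJ/mol.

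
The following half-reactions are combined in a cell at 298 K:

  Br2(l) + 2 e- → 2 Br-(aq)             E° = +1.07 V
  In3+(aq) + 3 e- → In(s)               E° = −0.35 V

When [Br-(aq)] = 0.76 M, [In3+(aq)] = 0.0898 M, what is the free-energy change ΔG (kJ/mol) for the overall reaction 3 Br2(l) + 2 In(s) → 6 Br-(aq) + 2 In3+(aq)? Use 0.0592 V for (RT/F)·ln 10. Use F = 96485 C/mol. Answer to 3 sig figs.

With Br₂/Br⁻ reduced at the cathode, E°cell = +1.07 − (−0.35) = +1.42 V and n = 6.
Q = [Br-(aq)]^6·[In3+(aq)]^2 = 0.00155, so log Q = −2.809 and E = +1.42 − (0.0592/6)(−2.809) = +1.4477 V.
Finally ΔG = −nFE = −(6)(96485 C/mol)(+1.4477 V) = −838 kJ/mol.

−838 kJ/mol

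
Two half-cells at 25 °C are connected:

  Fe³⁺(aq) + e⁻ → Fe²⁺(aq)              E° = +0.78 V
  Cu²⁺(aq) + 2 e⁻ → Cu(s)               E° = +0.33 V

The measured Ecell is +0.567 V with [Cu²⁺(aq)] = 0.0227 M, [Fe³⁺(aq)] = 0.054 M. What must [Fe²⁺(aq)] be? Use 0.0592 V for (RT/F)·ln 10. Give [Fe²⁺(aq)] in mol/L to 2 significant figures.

Fe³⁺/Fe²⁺ is the cathode (higher E°); E°cell = +0.78 − (+0.33) = +0.45 V with n = 2.
From the Nernst equation, log Q = n(E° − E)/0.0592 = 2·(+0.45 − (+0.567))/0.0592 = −3.953.
The balanced reaction is 2 Fe³⁺(aq) + Cu(s) → 2 Fe²⁺(aq) + Cu²⁺(aq), so Q = ([Fe²⁺(aq)]^2·[Cu²⁺(aq)]) / [Fe³⁺(aq)]^2.
Solving for the unknown gives log [Fe²⁺(aq)] = −2.422, so [Fe²⁺(aq)] ≈ 0.0038 M.

0.0038 M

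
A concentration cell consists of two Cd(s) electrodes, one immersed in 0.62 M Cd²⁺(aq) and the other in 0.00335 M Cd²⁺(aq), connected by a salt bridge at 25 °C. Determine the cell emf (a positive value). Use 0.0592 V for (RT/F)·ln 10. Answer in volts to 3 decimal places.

For a concentration cell E°cell = 0, since both electrodes use the same couple.
The compartment with the higher Cd²⁺(aq) concentration (0.62 M) acts as the cathode; ions are reduced there and produced at the dilute (0.00335 M) anode.
With n = 2, Ecell = −(0.0592/2)·log([dilute]/[conc]) = −(0.0592/2)·log(0.00335/0.62) = +0.067 V.

0.067 V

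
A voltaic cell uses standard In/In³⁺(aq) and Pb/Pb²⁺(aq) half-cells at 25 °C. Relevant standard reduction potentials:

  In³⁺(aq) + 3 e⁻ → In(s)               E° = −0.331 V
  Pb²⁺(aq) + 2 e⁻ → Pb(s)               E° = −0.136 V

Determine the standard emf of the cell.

+0.195 V

Of the two couples in this cell, the one with the more positive reduction potential is reduced at the cathode: here that is Pb²⁺/Pb (−0.136 V); In³⁺/In (−0.331 V) is the anode.
E°cell = E°(cathode) − E°(anode) = −0.136 − (−0.331) = +0.195 V.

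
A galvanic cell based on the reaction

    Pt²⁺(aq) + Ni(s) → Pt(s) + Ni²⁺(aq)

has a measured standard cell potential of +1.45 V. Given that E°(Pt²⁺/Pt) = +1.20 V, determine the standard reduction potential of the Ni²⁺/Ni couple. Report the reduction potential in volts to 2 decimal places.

In the reaction as written the Pt²⁺/Pt couple is reduced (cathode) and Ni²⁺/Ni is oxidized (anode), so E°cell = E°(Pt²⁺/Pt) − E°(Ni²⁺/Ni).
E°(Ni²⁺/Ni) = E°(cathode) − E°cell = +1.20 − (+1.45) = −0.25 V.

−0.25 V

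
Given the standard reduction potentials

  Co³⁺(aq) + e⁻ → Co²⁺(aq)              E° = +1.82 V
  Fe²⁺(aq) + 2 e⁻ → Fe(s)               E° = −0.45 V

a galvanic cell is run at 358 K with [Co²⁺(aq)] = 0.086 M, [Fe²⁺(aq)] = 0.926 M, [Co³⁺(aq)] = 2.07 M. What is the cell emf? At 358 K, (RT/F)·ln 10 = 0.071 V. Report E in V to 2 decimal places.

Co³⁺/Co²⁺ is reduced (cathode, E° = +1.82 V) and Fe²⁺/Fe is oxidized (anode).
The standard potential is +1.82 − (−0.45) = +2.27 V and the balanced reaction transfers n = 2 electrons.
For the overall reaction 2 Co³⁺(aq) + Fe(s) → 2 Co²⁺(aq) + Fe²⁺(aq), Q = ([Co²⁺(aq)]^2·[Fe²⁺(aq)]) / [Co³⁺(aq)]^2 = 0.0016, giving log Q = −2.796.
Applying E = E° − (RT ln10/nF)·log Q gives +2.27 − (0.071/2)(−2.796) = +2.37 V.

+2.37 V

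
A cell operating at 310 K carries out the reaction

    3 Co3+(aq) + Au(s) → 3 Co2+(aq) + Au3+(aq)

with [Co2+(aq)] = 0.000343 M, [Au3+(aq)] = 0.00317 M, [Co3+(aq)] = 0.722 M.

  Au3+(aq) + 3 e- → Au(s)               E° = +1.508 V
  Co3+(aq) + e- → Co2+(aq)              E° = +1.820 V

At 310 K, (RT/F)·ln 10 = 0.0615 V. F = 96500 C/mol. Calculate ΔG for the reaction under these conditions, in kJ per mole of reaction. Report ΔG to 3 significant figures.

With Co³⁺/Co²⁺ reduced at the cathode, E°cell = +1.820 − (+1.508) = +0.312 V and n = 3.
Q = ([Co2+(aq)]^3·[Au3+(aq)]) / [Co3+(aq)]^3 = 3.4×10^−13, so log Q = −12.469 and E = +0.312 − (0.0615/3)(−12.469) = +0.5676 V.
Finally ΔG = −nFE = −(3)(96500 C/mol)(+0.5676 V) = −164 kJ/mol.

−164 kJ/mol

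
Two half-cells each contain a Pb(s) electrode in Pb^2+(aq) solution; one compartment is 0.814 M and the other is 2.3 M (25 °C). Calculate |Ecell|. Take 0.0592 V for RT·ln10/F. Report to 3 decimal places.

For a concentration cell E°cell = 0, since both electrodes use the same couple.
The compartment with the higher Pb^2+(aq) concentration (2.3 M) acts as the cathode; ions are reduced there and produced at the dilute (0.814 M) anode.
With n = 2, Ecell = −(0.0592/2)·log([dilute]/[conc]) = −(0.0592/2)·log(0.814/2.3) = +0.013 V.

0.013 V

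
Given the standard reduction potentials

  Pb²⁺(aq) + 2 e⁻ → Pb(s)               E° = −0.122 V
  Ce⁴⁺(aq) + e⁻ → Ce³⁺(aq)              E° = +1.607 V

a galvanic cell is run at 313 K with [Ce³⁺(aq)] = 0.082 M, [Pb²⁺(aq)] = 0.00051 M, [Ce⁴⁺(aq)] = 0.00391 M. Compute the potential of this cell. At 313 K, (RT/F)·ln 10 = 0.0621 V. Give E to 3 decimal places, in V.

+1.749 V

Ce⁴⁺/Ce³⁺ is reduced (cathode, E° = +1.607 V) and Pb²⁺/Pb is oxidized (anode).
The standard potential is +1.607 − (−0.122) = +1.729 V and the balanced reaction transfers n = 2 electrons.
Balancing gives 2 Ce⁴⁺(aq) + Pb(s) → 2 Ce³⁺(aq) + Pb²⁺(aq); hence Q = ([Ce³⁺(aq)]^2·[Pb²⁺(aq)]) / [Ce⁴⁺(aq)]^2 = 0.224 (log Q = −0.649).
E = E° − (0.0621/n)·log Q = +1.729 − (0.0621/2)(−0.649) = +1.749 V.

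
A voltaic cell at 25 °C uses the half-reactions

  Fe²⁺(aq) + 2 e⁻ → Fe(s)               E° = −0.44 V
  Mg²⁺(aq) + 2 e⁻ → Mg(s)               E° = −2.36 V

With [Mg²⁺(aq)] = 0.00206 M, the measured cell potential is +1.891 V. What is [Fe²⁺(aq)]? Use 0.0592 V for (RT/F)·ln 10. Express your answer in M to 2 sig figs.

With Fe²⁺/Fe at the cathode and Mg²⁺/Mg at the anode, E°cell = −0.44 − (−2.36) = +1.92 V (n = 2).
Rearranging E = E° − (0.0592/n)·log Q gives log Q = 2(+1.92 − (+1.891))/0.0592 = 0.980.
The balanced reaction is Fe²⁺(aq) + Mg(s) → Fe(s) + Mg²⁺(aq), so Q = [Mg²⁺(aq)] / [Fe²⁺(aq)].
Substituting the known concentrations and solving, log [Fe²⁺(aq)] = −3.666 and [Fe²⁺(aq)] = 0.00022 M.

0.00022 M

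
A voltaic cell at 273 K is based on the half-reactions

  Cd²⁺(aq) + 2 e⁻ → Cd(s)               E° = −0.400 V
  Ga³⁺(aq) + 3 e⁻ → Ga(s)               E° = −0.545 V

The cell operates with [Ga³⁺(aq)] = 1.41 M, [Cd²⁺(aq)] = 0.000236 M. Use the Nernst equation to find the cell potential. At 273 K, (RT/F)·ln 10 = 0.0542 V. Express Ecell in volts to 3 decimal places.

+0.044 V

Since E°(Cd²⁺/Cd) > E°(Ga³⁺/Ga), Cd²⁺/Cd serves as the cathode.
E°cell = E°cat − E°an = −0.400 − (−0.545) = +0.145 V; n = 6.
The balanced reaction is 3 Cd²⁺(aq) + 2 Ga(s) → 3 Cd(s) + 2 Ga³⁺(aq), so Q = [Ga³⁺(aq)]^2 / [Cd²⁺(aq)]^3 = 1.51×10^11 and log Q = 11.180.
By the Nernst equation, E = +0.145 − (0.0542/6)·(11.180) = +0.044 V.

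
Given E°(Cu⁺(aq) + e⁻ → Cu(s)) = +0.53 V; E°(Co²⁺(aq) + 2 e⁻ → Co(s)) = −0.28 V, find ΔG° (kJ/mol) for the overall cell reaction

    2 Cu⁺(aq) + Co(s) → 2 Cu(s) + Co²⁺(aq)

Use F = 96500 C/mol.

In the reaction as written Cu⁺(aq) is reduced, so the Cu⁺/Cu couple is the cathode and Co²⁺/Co is the anode.
E°cell = +0.53 − (−0.28) = +0.81 V; balancing electrons gives n = 2.
ΔG° = −nFE°cell = −(2)(96500)(+0.81) J/mol = −156 kJ/mol.

−156 kJ/mol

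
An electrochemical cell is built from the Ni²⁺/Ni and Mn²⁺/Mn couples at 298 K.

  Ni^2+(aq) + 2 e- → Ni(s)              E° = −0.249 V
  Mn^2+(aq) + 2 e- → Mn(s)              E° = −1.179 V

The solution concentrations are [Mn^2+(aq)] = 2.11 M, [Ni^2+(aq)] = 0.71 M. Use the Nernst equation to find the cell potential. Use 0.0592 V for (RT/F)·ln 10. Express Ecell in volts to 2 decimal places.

Since E°(Ni²⁺/Ni) > E°(Mn²⁺/Mn), Ni²⁺/Ni serves as the cathode.
E°cell = −0.249 − (−1.179) = +0.930 V, with n = 2 electrons transferred.
For the overall reaction Ni^2+(aq) + Mn(s) → Ni(s) + Mn^2+(aq), Q = [Mn^2+(aq)] / [Ni^2+(aq)] = 2.97, giving log Q = 0.473.
E = E° − (0.0592/n)·log Q = +0.930 − (0.0592/2)(0.473) = +0.92 V.

+0.92 V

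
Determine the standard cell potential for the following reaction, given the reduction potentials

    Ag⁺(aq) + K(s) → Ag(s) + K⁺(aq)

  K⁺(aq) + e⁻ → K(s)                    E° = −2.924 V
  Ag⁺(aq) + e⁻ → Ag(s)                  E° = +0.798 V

+3.722 V

Ag⁺(aq) gains electrons, so the Ag⁺/Ag couple is the cathode; the K⁺/K couple is the anode.
E°cell = E°(cathode) − E°(anode) = +0.798 − (−2.924) = +3.722 V.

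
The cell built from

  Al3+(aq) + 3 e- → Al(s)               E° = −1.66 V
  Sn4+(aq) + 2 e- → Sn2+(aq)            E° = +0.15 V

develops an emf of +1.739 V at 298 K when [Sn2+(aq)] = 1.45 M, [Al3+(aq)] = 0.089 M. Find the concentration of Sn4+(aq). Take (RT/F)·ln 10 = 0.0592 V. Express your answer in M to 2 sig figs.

0.0012 M

The Sn⁴⁺/Sn²⁺ couple has the larger reduction potential, so it is the cathode: E°cell = +0.15 − (−1.66) = +1.81 V and n = 6.
Rearranging E = E° − (0.0592/n)·log Q gives log Q = 6(+1.81 − (+1.739))/0.0592 = 7.196.
For 3 Sn4+(aq) + 2 Al(s) → 3 Sn2+(aq) + 2 Al3+(aq), the reaction quotient is Q = ([Sn2+(aq)]^3·[Al3+(aq)]^2) / [Sn4+(aq)]^3.
Solving for the unknown gives log [Sn4+(aq)] = −2.938, so [Sn4+(aq)] ≈ 0.0012 M.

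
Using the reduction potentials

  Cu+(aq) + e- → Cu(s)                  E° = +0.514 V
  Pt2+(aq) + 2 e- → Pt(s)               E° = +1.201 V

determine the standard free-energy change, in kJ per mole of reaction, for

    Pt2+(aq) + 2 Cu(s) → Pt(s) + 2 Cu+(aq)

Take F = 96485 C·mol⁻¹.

−133 kJ/mol

In the reaction as written Pt2+(aq) is reduced, so the Pt²⁺/Pt couple is the cathode and Cu⁺/Cu is the anode.
E°cell = +1.201 − (+0.514) = +0.687 V; balancing electrons gives n = 2.
ΔG° = −nFE°cell = −(2)(96485)(+0.687) J/mol = −133 kJ/mol.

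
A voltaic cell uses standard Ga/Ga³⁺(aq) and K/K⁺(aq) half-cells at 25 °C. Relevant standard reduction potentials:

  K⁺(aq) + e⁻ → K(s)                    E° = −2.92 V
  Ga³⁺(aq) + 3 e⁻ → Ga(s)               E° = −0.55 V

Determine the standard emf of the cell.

+2.37 V

The Ga³⁺/Ga couple has the higher E°, so Ga ion is reduced (cathode) and K is oxidized (anode).
E°cell = E°(cathode) − E°(anode) = −0.55 − (−2.92) = +2.37 V.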